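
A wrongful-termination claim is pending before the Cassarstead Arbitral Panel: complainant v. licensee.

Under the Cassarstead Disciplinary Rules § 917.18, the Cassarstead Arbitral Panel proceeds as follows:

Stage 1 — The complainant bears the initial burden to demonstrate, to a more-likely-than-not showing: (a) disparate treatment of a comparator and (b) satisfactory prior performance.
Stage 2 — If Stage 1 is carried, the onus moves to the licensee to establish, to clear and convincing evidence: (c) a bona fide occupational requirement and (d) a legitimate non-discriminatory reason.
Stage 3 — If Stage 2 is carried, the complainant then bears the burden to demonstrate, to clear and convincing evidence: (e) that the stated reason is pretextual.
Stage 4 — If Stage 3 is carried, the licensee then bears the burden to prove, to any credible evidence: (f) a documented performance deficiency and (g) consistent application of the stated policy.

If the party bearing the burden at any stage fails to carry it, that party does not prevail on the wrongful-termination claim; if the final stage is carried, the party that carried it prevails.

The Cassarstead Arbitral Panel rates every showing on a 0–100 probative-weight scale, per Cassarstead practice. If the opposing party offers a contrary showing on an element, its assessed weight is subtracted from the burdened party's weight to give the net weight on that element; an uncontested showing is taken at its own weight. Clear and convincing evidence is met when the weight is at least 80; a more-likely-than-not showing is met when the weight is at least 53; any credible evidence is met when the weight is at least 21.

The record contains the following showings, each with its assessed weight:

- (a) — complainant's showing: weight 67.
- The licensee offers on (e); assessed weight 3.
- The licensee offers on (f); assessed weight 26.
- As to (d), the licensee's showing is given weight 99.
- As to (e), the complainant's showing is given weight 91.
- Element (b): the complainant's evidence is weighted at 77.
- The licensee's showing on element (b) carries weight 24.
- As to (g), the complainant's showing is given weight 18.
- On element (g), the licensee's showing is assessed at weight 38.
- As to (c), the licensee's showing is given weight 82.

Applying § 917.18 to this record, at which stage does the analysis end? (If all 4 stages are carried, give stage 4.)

stage 4

At Stage 1 the complainant must meet a more-likely-than-not showing (weight is at least 53): on (a) the weight is 67, ≥ 53, so (a) meets the standard; on (b) the weight is 77 less the opposing 24 gives net 53, which does reach 53, so (b) meets the standard.
  All elements met. The burden passes to the licensee.
At Stage 2 the licensee must meet clear and convincing evidence (weight is at least 80): on (c) the weight is 82, which does reach 80, so (c) meets the standard; on (d) the weight is 99, ≥ 80, so (d) meets the standard.
  Stage 2 is satisfied; the onus moves to the complainant.
At Stage 3 the complainant must meet clear and convincing evidence (weight is at least 80): on (e) the weight is 91 less the opposing 3 gives net 88, ≥ 80, so (e) meets the standard.
  Stage 3 is satisfied; the onus moves to the licensee.
At Stage 4 the licensee must meet any credible evidence (weight is at least 21): on (f) the weight is 26, which does reach 21, so (f) meets the standard; on (g) the weight is 38 less the opposing 18 gives net 20, < 21, so (g) does not meet the standard.
  Not every element is met, so the licensee fails to carry Stage 4.
So the complainant prevails.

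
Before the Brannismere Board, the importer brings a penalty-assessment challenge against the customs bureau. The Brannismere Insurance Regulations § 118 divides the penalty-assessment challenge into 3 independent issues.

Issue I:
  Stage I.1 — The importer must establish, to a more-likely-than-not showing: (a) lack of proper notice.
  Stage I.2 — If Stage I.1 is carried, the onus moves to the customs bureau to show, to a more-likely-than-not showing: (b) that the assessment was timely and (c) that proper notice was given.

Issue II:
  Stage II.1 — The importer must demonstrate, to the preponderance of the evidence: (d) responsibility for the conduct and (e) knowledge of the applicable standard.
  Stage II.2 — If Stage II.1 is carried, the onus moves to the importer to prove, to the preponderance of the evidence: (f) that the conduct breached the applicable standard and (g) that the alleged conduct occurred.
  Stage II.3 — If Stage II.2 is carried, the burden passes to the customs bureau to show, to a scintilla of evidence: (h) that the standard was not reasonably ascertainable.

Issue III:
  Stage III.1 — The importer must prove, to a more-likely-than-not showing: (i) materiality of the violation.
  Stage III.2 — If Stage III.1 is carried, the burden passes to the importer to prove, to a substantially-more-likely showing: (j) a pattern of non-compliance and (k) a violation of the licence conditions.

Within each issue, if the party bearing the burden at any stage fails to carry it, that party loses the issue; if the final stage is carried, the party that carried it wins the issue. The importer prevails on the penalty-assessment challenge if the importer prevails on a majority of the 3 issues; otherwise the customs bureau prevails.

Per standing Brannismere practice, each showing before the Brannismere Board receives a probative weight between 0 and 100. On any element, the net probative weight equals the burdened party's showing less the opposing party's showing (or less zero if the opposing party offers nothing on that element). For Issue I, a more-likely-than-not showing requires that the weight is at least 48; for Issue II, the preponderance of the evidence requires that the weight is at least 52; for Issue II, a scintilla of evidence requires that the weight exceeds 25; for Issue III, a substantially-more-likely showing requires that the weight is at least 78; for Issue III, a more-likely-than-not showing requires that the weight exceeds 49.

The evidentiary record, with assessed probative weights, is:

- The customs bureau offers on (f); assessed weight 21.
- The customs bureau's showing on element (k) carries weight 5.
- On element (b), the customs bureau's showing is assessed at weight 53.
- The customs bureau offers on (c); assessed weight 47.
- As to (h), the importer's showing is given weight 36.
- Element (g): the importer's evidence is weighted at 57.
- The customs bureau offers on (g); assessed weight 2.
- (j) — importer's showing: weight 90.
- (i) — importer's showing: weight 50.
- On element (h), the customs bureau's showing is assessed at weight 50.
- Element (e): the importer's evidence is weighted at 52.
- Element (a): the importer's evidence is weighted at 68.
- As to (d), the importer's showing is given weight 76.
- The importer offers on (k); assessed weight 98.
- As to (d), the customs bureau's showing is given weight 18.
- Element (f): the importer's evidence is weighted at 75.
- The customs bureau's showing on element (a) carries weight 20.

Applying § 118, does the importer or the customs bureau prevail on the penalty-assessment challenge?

— Issue I —
At Stage I.1 the importer must meet a more-likely-than-not showing (weight is at least 48): on (a) the weight is 68 less the opposing 20 gives net 48, ≥ 48, so (a) meets the standard.
  All elements met. The burden passes to the customs bureau.
At Stage I.2 the customs bureau must meet a more-likely-than-not showing (weight is at least 48): on (b) the weight is 53, ≥ 48, so (b) meets the standard; on (c) the weight is 47, < 48, so (c) does not meet the standard.
  The customs bureau does not carry Stage I.2.
So the importer prevails on this issue.
— Issue II —
Stage II.1 (importer, the preponderance of the evidence, weight is at least 52): (d) net 76−18=58 ≥ 52 — meets; (e) 52 ≥ 52 — meets.
  All elements met. The importer retains the burden for Stage II.2.
Stage II.2 (importer, the preponderance of the evidence, weight is at least 52): (f) net 75−21=54 ≥ 52 — meets; (g) net 57−2=55 ≥ 52 — meets.
  Stage II.2 is satisfied; the onus moves to the customs bureau.
Stage II.3 (customs bureau, a scintilla of evidence, weight exceeds 25): (h) net 50−36=14 ≤ 25 — fails.
  Stage II.3 not carried; the customs bureau fails its burden.
So the importer prevails on this issue.
— Issue III —
At Stage III.1 the importer must meet a more-likely-than-not showing (weight exceeds 49): on (i) the weight is 50, which does exceed 49, so (i) meets the standard.
  Stage III.1 is satisfied; the importer continues to bear the burden.
At Stage III.2 the importer must meet a substantially-more-likely showing (weight is at least 78): on (j) the weight is 90, ≥ 78, so (j) meets the standard; on (k) the weight is 98 less the opposing 5 gives net 93, ≥ 78, so (k) meets the standard.
  All elements met at the final stage.
With every stage satisfied, the importer prevails on this issue.
Per-issue: Issue I → importer; Issue II → importer; Issue III → importer. The importer must prevail on a majority of issues; overall, the importer prevails.

importer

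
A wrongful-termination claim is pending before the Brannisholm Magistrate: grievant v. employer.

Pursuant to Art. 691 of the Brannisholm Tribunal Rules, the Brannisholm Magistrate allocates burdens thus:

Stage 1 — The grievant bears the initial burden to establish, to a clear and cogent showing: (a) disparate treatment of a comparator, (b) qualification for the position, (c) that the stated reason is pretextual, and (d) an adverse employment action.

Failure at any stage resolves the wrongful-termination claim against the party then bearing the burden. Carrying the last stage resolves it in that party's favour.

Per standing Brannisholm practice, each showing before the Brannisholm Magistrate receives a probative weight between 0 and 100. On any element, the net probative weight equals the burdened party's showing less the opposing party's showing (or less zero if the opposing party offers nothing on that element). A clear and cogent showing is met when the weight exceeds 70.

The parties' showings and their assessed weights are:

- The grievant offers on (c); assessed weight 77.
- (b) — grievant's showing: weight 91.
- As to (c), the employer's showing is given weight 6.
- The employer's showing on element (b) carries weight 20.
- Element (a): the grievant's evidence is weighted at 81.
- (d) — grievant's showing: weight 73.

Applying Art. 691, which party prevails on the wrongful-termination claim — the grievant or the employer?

Stage 1 — burden on grievant; standard: a clear and cogent showing (weight exceeds 70).
    (a): 81 > 70 [met]
    (b): 91 − 20 = 71 > 70 [met]
    (c): 77 − 6 = 71 > 70 [met]
    (d): 73 > 70 [met]
  The grievant carries the last stage.
All stages carried — the grievant prevails.

grievant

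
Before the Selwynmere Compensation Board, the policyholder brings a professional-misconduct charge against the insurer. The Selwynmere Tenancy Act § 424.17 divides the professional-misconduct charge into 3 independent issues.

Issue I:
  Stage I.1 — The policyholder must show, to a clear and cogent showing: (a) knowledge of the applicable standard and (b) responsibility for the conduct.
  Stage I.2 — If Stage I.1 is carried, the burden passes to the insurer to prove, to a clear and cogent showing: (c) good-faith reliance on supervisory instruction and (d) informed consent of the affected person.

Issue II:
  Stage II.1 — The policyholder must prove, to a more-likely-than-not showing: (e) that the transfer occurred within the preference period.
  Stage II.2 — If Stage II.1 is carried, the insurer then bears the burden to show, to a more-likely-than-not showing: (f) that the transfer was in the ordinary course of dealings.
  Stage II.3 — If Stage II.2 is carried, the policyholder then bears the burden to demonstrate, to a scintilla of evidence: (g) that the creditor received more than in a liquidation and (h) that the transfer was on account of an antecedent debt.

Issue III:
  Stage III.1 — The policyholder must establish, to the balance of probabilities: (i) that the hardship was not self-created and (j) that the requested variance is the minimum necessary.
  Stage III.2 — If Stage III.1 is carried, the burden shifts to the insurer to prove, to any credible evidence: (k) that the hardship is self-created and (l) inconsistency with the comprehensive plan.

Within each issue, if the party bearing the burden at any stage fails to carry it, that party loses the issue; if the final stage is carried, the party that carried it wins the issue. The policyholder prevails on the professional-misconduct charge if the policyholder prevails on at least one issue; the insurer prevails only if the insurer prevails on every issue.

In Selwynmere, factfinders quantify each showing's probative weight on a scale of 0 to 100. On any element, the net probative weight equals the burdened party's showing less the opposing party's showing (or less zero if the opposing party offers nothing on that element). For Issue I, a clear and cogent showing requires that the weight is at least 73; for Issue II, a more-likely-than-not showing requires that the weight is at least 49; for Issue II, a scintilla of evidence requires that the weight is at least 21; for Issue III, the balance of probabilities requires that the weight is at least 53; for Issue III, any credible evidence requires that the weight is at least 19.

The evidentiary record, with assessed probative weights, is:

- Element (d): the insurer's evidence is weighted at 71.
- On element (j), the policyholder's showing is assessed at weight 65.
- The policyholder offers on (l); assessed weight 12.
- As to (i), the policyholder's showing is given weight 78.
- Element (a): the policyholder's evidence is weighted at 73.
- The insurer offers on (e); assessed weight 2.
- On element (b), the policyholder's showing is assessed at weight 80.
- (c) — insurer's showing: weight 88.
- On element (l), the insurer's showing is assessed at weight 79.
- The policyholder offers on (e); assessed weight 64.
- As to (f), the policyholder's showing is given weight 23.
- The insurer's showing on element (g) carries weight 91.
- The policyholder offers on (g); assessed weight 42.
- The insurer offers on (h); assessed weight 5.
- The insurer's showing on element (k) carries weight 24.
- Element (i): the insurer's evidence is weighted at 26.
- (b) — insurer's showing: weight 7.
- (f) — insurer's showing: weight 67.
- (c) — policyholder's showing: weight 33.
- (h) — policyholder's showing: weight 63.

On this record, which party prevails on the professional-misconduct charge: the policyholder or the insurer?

— Issue I —
At Stage I.1 the policyholder must meet a clear and cogent showing (weight is at least 73): on (a) the weight is 73, ≥ 73, so (a) meets the standard; on (b) the weight is 80 less the opposing 7 gives net 73, ≥ 73, so (b) meets the standard.
  Stage I.1 carried; the burden shifts to the insurer.
At Stage I.2 the insurer must meet a clear and cogent showing (weight is at least 73): on (c) the weight is 88 less the opposing 33 gives net 55, which does not reach 73, so (c) does not meet the standard; on (d) the weight is 71, which does not reach 73, so (d) does not meet the standard.
  Not every element is met, so the insurer fails to carry Stage I.2.
The analysis ends at Stage I.2; the policyholder prevails on this issue.
— Issue II —
At Stage II.1 the policyholder must meet a more-likely-than-not showing (weight is at least 49): on (e) the weight is 64 less the opposing 2 gives net 62, ≥ 49, so (e) meets the standard.
  The policyholder carries Stage II.1; the insurer now bears the burden.
At Stage II.2 the insurer must meet a more-likely-than-not showing (weight is at least 49): on (f) the weight is 67 less the opposing 23 gives net 44, which does not reach 49, so (f) does not meet the standard.
  Not every element is met, so the insurer fails to carry Stage II.2.
The analysis ends at Stage II.2; the policyholder prevails on this issue.
— Issue III —
Stage III.1 — burden on policyholder; standard: the balance of probabilities (weight is at least 53).
    (i): 78 − 26 = 52 < 53 [not met]
    (j): 65 ≥ 53 [met]
  Stage III.1 not carried; the policyholder fails its burden.
So the insurer prevails on this issue.
Per-issue: Issue I → policyholder; Issue II → policyholder; Issue III → insurer. The policyholder must prevail on at least one issue; overall, the policyholder prevails.

policyholder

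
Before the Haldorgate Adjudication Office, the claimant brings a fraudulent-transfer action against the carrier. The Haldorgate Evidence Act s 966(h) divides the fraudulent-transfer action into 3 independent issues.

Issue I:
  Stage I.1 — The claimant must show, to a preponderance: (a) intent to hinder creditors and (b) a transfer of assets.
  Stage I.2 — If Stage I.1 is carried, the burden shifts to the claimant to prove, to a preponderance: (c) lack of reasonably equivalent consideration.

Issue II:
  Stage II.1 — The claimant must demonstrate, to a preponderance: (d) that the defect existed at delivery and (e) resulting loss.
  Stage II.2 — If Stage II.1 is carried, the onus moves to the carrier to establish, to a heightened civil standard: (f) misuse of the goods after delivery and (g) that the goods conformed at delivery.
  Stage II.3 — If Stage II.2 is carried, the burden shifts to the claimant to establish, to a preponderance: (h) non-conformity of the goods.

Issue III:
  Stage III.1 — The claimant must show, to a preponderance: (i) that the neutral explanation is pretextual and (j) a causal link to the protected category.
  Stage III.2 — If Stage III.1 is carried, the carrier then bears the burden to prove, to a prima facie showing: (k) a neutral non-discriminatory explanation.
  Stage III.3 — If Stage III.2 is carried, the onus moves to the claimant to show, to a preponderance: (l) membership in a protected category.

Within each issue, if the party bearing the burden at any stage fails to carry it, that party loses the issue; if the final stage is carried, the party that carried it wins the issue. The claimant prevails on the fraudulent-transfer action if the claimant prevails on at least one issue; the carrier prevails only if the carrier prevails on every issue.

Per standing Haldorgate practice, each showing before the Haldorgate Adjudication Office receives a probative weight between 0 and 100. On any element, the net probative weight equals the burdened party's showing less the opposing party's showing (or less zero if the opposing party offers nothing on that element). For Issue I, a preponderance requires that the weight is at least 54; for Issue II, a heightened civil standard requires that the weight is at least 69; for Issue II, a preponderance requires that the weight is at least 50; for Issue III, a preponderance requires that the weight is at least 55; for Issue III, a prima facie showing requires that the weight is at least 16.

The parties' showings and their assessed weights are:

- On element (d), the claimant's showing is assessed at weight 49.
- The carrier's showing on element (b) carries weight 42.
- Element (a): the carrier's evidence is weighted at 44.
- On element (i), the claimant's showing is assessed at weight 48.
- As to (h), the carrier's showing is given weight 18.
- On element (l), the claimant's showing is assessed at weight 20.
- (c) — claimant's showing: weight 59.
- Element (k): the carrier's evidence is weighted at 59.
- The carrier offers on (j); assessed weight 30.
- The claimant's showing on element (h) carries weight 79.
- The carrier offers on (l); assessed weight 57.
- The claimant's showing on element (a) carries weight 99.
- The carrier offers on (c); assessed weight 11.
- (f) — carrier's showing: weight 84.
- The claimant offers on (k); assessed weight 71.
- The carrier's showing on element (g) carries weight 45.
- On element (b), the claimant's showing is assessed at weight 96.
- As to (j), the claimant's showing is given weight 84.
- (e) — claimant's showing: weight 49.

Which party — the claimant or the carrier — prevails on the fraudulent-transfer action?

carrier

— Issue I —
At Stage I.1 the claimant must meet a preponderance (weight is at least 54): on (a) the weight is 99 less the opposing 44 gives net 55, ≥ 54, so (a) meets the standard; on (b) the weight is 96 less the opposing 42 gives net 54, which does reach 54, so (b) meets the standard.
  Stage I.1 is satisfied; the claimant continues to bear the burden.
At Stage I.2 the claimant must meet a preponderance (weight is at least 54): on (c) the weight is 59 less the opposing 11 gives net 48, < 54, so (c) does not meet the standard.
  The claimant does not carry Stage I.2.
The analysis ends at Stage I.2; the carrier prevails on this issue.
— Issue II —
Stage II.1 — burden on claimant; standard: a preponderance (weight is at least 50).
    (d): 49 < 50 [not met]
    (e): 49 < 50 [not met]
  The claimant does not carry Stage II.1.
The carrier prevails on this issue.
— Issue III —
Stage III.1 — burden on claimant; standard: a preponderance (weight is at least 55).
    (i): 48 < 55 [not met]
    (j): 84 − 30 = 54 < 55 [not met]
  The claimant does not carry Stage III.1.
So the carrier prevails on this issue.
Per-issue: Issue I → carrier; Issue II → carrier; Issue III → carrier. The claimant must prevail on at least one issue; overall, the carrier prevails.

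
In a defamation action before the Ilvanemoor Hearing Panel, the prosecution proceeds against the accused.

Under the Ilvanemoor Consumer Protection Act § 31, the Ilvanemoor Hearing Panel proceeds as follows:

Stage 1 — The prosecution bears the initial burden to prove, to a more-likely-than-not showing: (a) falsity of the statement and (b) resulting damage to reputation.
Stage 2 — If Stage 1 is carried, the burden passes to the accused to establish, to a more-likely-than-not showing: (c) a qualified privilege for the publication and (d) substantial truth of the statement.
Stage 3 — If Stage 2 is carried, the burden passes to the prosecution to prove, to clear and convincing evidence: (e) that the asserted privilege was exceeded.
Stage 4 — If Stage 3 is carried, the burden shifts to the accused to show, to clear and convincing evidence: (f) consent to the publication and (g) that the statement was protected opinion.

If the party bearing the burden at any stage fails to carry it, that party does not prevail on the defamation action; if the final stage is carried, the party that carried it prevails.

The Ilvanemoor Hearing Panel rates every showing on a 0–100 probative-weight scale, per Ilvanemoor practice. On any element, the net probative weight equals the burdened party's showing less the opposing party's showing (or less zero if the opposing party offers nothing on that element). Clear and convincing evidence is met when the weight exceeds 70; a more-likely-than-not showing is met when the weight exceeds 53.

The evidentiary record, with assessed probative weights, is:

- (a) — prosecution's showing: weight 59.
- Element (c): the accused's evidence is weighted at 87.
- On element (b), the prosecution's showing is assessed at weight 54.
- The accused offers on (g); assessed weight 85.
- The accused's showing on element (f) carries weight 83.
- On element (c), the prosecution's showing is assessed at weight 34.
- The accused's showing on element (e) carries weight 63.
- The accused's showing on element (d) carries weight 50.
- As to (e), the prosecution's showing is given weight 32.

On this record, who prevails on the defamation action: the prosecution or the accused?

Stage 1 (prosecution, a more-likely-than-not showing, weight exceeds 53): (a) 59 > 53 — meets; (b) 54 > 53 — meets.
  Stage 1 is satisfied; the onus moves to the accused.
Stage 2 (accused, a more-likely-than-not showing, weight exceeds 53): (c) net 87−34=53 ≤ 53 — fails; (d) 50 ≤ 53 — fails.
  Not every element is met, so the accused fails to carry Stage 2.
The prosecution prevails.

prosecution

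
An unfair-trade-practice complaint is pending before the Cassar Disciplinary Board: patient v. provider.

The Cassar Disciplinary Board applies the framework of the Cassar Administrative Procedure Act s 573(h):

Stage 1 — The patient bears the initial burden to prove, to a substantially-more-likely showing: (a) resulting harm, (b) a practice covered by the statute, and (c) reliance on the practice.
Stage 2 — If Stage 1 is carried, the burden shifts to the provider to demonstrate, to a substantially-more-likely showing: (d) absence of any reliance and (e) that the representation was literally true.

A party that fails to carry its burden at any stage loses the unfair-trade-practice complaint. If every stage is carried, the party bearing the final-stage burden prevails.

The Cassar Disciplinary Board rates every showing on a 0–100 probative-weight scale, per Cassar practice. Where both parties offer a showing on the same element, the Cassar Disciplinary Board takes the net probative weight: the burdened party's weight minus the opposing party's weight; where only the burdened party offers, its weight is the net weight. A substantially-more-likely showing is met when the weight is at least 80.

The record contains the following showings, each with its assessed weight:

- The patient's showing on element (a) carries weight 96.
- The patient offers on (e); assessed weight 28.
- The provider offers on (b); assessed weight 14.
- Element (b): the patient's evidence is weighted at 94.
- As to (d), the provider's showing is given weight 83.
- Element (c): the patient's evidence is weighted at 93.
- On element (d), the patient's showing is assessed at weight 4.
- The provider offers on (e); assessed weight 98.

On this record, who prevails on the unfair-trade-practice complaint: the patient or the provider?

Stage 1 — burden on patient; standard: a substantially-more-likely showing (weight is at least 80).
    (a): 96 ≥ 80 [met]
    (b): 94 − 14 = 80 ≥ 80 [met]
    (c): 93 ≥ 80 [met]
  Stage 1 carried; the burden shifts to the provider.
Stage 2 — burden on provider; standard: a substantially-more-likely showing (weight is at least 80).
    (d): 83 − 4 = 79 < 80 [not met]
    (e): 98 − 28 = 70 < 80 [not met]
  Stage 2 not carried; the provider fails its burden.
The patient prevails.

patient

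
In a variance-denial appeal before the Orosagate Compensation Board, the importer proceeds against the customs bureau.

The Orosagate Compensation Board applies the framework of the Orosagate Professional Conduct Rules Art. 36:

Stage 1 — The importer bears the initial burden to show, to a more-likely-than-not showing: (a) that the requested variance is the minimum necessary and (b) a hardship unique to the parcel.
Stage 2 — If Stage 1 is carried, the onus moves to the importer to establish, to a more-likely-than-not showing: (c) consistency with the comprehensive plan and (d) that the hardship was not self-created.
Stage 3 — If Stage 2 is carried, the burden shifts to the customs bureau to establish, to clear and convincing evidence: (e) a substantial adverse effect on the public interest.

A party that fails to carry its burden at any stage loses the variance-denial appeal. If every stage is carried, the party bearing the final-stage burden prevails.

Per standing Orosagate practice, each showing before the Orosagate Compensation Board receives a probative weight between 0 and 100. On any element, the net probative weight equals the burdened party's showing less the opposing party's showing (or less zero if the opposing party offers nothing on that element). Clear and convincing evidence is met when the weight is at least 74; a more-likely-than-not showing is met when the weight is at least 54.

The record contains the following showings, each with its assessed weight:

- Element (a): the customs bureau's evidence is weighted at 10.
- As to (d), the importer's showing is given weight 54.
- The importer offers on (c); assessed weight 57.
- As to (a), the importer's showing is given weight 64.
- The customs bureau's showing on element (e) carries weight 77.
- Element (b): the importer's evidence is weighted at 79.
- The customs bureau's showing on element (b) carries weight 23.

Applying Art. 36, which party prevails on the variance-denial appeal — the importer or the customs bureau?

Stage 1 — burden on importer; standard: a more-likely-than-not showing (weight is at least 54).
    (a): 64 − 10 = 54 ≥ 54 [met]
    (b): 79 − 23 = 56 ≥ 54 [met]
  Stage 1 is satisfied; the importer continues to bear the burden.
Stage 2 — burden on importer; standard: a more-likely-than-not showing (weight is at least 54).
    (c): 57 ≥ 54 [met]
    (d): 54 ≥ 54 [met]
  The importer carries Stage 2; the customs bureau now bears the burden.
Stage 3 — burden on customs bureau; standard: clear and convincing evidence (weight is at least 74).
    (e): 77 ≥ 74 [met]
  All elements met at the final stage.
Every stage carried; the customs bureau prevails.

customs bureau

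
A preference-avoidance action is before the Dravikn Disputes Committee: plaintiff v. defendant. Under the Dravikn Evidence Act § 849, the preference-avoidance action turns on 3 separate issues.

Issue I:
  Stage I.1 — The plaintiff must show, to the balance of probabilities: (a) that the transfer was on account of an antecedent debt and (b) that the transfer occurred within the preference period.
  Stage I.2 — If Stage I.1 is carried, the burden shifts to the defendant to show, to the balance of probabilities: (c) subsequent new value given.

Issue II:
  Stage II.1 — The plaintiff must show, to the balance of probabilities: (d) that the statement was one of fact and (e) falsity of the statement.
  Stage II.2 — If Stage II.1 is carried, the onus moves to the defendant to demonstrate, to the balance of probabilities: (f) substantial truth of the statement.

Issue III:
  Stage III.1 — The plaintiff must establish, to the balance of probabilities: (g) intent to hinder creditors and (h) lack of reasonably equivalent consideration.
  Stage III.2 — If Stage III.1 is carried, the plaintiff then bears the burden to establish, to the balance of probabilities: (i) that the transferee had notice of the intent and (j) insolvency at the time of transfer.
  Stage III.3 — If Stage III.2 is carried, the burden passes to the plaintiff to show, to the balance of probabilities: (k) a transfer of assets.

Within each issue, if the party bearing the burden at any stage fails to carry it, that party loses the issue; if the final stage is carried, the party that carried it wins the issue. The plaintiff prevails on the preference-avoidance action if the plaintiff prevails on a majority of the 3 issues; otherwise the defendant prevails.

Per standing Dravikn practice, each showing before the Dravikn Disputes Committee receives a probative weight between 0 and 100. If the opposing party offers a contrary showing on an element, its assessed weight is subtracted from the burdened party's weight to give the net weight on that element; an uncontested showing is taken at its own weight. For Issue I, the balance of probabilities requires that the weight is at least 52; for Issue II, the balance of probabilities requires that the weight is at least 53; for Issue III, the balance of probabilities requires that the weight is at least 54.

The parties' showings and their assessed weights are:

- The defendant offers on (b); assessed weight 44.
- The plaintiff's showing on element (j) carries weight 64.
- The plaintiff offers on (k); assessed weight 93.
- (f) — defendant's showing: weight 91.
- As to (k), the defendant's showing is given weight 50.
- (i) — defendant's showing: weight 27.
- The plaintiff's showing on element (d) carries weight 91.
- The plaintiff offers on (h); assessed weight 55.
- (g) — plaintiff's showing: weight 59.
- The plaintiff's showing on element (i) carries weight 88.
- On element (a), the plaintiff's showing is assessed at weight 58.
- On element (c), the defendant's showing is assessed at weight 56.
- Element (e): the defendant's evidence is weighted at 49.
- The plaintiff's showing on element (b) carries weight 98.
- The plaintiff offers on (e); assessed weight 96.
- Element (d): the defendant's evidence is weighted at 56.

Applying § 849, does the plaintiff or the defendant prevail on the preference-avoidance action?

— Issue I —
At Stage I.1 the plaintiff must meet the balance of probabilities (weight is at least 52): on (a) the weight is 58, which does reach 52, so (a) meets the standard; on (b) the weight is 98 less the opposing 44 gives net 54, ≥ 52, so (b) meets the standard.
  The plaintiff carries Stage I.1; the defendant now bears the burden.
At Stage I.2 the defendant must meet the balance of probabilities (weight is at least 52): on (c) the weight is 56, which does reach 52, so (c) meets the standard.
  Stage I.2 carried; the final stage is satisfied.
All stages carried — the defendant prevails on this issue.
— Issue II —
Stage II.1 (plaintiff, the balance of probabilities, weight is at least 53): (d) net 91−56=35 < 53 — fails; (e) net 96−49=47 < 53 — fails.
  Stage II.1 not carried; the plaintiff fails its burden.
The analysis ends at Stage II.1; the defendant prevails on this issue.
— Issue III —
Stage III.1 (plaintiff, the balance of probabilities, weight is at least 54): (g) 59 ≥ 54 — meets; (h) 55 ≥ 54 — meets.
  All elements met. The plaintiff retains the burden for Stage III.2.
Stage III.2 (plaintiff, the balance of probabilities, weight is at least 54): (i) net 88−27=61 ≥ 54 — meets; (j) 64 ≥ 54 — meets.
  All elements met. The plaintiff retains the burden for Stage III.3.
Stage III.3 (plaintiff, the balance of probabilities, weight is at least 54): (k) net 93−50=43 < 54 — fails.
  Stage III.3 not carried; the plaintiff fails its burden.
The defendant prevails on this issue.
Per-issue: Issue I → defendant; Issue II → defendant; Issue III → defendant. The plaintiff must prevail on a majority of issues; overall, the defendant prevails.

defendant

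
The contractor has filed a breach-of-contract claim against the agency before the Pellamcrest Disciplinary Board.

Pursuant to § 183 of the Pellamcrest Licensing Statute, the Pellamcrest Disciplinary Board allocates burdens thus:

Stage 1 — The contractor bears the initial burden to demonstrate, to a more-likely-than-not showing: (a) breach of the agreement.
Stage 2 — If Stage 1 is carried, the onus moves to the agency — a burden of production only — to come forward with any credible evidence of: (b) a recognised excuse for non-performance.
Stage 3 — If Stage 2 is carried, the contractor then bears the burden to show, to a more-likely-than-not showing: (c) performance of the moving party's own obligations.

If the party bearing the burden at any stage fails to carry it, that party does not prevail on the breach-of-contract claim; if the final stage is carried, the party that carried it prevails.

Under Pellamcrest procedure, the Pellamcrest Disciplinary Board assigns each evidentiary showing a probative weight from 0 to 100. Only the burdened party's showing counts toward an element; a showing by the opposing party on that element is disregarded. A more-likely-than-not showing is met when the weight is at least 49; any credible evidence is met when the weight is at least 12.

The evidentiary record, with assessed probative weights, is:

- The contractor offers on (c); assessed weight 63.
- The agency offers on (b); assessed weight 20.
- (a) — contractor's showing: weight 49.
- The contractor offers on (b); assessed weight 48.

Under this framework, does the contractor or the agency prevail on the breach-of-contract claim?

contractor

Stage 1 — burden on contractor; standard: a more-likely-than-not showing (weight is at least 49).
    (a): 49 ≥ 49 [met]
  The contractor carries Stage 1; the agency now bears the burden.
Stage 2 — burden on agency; standard: any credible evidence (weight is at least 12).
    (b): 20 (contractor's 48 disregarded) ≥ 12 [met]
  The agency carries Stage 2; the contractor now bears the burden.
Stage 3 — burden on contractor; standard: a more-likely-than-not showing (weight is at least 49).
    (c): 63 ≥ 49 [met]
  All elements met at the final stage.
With every stage satisfied, the contractor prevails.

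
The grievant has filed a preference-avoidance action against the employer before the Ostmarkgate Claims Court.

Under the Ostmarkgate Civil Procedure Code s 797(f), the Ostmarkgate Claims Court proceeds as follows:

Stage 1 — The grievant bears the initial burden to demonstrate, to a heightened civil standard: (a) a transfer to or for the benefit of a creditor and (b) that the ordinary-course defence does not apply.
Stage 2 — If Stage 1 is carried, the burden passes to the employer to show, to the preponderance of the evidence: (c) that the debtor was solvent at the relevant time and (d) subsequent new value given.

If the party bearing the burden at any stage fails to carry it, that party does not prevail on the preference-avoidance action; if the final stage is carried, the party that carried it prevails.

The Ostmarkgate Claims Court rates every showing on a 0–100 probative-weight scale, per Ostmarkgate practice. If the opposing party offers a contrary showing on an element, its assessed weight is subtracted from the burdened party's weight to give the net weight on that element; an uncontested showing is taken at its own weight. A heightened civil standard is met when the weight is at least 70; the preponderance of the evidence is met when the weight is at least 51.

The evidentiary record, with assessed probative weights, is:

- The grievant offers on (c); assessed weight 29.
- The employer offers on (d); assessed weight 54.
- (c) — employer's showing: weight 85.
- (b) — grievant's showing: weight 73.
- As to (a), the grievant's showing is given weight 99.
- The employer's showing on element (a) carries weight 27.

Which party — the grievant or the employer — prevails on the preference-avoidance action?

employer

Stage 1 — burden on grievant; standard: a heightened civil standard (weight is at least 70).
    (a): 99 − 27 = 72 ≥ 70 [met]
    (b): 73 ≥ 70 [met]
  The grievant carries Stage 1; the employer now bears the burden.
Stage 2 — burden on employer; standard: the preponderance of the evidence (weight is at least 51).
    (c): 85 − 29 = 56 ≥ 51 [met]
    (d): 54 ≥ 51 [met]
  Stage 2 carried; the final stage is satisfied.
Every stage carried; the employer prevails.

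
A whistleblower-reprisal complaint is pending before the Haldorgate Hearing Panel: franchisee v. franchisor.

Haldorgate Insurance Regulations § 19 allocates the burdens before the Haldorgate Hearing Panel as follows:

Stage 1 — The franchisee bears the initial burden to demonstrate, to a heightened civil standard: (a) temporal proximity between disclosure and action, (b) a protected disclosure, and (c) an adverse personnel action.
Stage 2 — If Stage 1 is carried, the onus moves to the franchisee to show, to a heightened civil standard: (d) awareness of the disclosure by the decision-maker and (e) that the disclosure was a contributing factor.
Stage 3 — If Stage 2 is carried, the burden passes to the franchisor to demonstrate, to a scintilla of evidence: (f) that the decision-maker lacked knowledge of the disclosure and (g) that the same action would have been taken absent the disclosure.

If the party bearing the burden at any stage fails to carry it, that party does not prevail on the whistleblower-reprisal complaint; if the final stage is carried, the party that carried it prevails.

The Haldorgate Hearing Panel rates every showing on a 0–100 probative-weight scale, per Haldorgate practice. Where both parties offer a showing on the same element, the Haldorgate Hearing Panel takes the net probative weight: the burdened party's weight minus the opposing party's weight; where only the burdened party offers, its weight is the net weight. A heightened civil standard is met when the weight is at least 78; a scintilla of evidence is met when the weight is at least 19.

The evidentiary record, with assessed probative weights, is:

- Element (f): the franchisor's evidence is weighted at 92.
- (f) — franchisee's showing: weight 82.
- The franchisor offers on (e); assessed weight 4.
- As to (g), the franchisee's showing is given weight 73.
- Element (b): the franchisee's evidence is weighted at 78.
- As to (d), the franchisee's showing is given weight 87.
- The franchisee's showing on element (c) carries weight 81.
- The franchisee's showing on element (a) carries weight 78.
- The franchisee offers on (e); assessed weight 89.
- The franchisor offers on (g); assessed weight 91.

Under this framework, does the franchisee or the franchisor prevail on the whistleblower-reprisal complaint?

franchisee

At Stage 1 the franchisee must meet a heightened civil standard (weight is at least 78): on (a) the weight is 78, which does reach 78, so (a) meets the standard; on (b) the weight is 78, ≥ 78, so (b) meets the standard; on (c) the weight is 81, which does reach 78, so (c) meets the standard.
  Stage 1 carried; the burden remains with the franchisee.
At Stage 2 the franchisee must meet a heightened civil standard (weight is at least 78): on (d) the weight is 87, ≥ 78, so (d) meets the standard; on (e) the weight is 89 less the opposing 4 gives net 85, ≥ 78, so (e) meets the standard.
  The franchisee carries Stage 2; the franchisor now bears the burden.
At Stage 3 the franchisor must meet a scintilla of evidence (weight is at least 19): on (f) the weight is 92 less the opposing 82 gives net 10, < 19, so (f) does not meet the standard; on (g) the weight is 91 less the opposing 73 gives net 18, < 19, so (g) does not meet the standard.
  Stage 3 not carried; the franchisor fails its burden.
The analysis ends at Stage 3; the franchisee prevails.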